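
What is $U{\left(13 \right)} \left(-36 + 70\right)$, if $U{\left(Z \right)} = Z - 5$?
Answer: $272$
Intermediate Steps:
$U{\left(Z \right)} = -5 + Z$ ($U{\left(Z \right)} = Z - 5 = -5 + Z$)
$U{\left(13 \right)} \left(-36 + 70\right) = \left(-5 + 13\right) \left(-36 + 70\right) = 8 \cdot 34 = 272$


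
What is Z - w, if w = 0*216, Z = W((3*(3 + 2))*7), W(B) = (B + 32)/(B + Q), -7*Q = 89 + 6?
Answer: 959/640 ≈ 1.4984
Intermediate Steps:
Q = -95/7 (Q = -(89 + 6)/7 = -⅐*95 = -95/7 ≈ -13.571)
W(B) = (32 + B)/(-95/7 + B) (W(B) = (B + 32)/(B - 95/7) = (32 + B)/(-95/7 + B))
Z = 959/640 (Z = 7*(32 + (3*(3 + 2))*7)/(-95 + 7*((3*(3 + 2))*7)) = 7*(32 + (3*5)*7)/(-95 + 7*((3*5)*7)) = 7*(32 + 15*7)/(-95 + 7*(15*7)) = 7*(32 + 105)/(-95 + 7*105) = 7*137/(-95 + 735) = 7*137/640 = 7*(1/640)*137 = 959/640 ≈ 1.4984)
w = 0
Z - w = 959/640 - 1*0 = 959/640 + 0 = 959/640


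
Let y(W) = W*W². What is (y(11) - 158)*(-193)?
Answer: -226389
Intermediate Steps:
y(W) = W³
(y(11) - 158)*(-193) = (11³ - 158)*(-193) = (1331 - 158)*(-193) = 1173*(-193) = -226389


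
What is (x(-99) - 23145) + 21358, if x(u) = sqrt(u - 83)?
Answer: -1787 + I*sqrt(182) ≈ -1787.0 + 13.491*I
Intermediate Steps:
x(u) = sqrt(-83 + u)
(x(-99) - 23145) + 21358 = (sqrt(-83 - 99) - 23145) + 21358 = (sqrt(-182) - 23145) + 21358 = (I*sqrt(182) - 23145) + 21358 = (-23145 + I*sqrt(182)) + 21358 = -1787 + I*sqrt(182)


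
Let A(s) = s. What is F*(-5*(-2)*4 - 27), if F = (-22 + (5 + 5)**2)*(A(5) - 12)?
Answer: -7098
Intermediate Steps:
F = -546 (F = (-22 + (5 + 5)**2)*(5 - 12) = (-22 + 10**2)*(-7) = (-22 + 100)*(-7) = 78*(-7) = -546)
F*(-5*(-2)*4 - 27) = -546*(-5*(-2)*4 - 27) = -546*(10*4 - 27) = -546*(40 - 27) = -546*13 = -7098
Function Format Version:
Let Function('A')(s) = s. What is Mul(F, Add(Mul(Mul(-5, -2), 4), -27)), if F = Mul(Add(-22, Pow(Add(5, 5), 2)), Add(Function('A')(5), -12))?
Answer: -7098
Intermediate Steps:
F = -546 (F = Mul(Add(-22, Pow(Add(5, 5), 2)), Add(5, -12)) = Mul(Add(-22, Pow(10, 2)), -7) = Mul(Add(-22, 100), -7) = Mul(78, -7) = -546)
Mul(F, Add(Mul(Mul(-5, -2), 4), -27)) = Mul(-546, Add(Mul(Mul(-5, -2), 4), -27)) = Mul(-546, Add(Mul(10, 4), -27)) = Mul(-546, Add(40, -27)) = Mul(-546, 13) = -7098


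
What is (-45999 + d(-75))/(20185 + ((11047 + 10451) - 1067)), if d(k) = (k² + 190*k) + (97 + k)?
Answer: -27301/20308 ≈ -1.3443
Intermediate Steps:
d(k) = 97 + k² + 191*k
(-45999 + d(-75))/(20185 + ((11047 + 10451) - 1067)) = (-45999 + (97 + (-75)² + 191*(-75)))/(20185 + ((11047 + 10451) - 1067)) = (-45999 + (97 + 5625 - 14325))/(20185 + (21498 - 1067)) = (-45999 - 8603)/(20185 + 20431) = -54602/40616 = -54602*1/40616 = -27301/20308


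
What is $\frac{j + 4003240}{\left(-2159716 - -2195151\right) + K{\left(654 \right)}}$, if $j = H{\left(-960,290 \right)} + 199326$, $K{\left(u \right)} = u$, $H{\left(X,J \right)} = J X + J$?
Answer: $\frac{3924456}{36089} \approx 108.74$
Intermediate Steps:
$H{\left(X,J \right)} = J + J X$
$j = -78784$ ($j = 290 \left(1 - 960\right) + 199326 = 290 \left(-959\right) + 199326 = -278110 + 199326 = -78784$)
$\frac{j + 4003240}{\left(-2159716 - -2195151\right) + K{\left(654 \right)}} = \frac{-78784 + 4003240}{\left(-2159716 - -2195151\right) + 654} = \frac{3924456}{\left(-2159716 + 2195151\right) + 654} = \frac{3924456}{35435 + 654} = \frac{3924456}{36089}$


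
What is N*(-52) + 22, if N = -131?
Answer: 6834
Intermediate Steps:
N*(-52) + 22 = -131*(-52) + 22 = 6812 + 22 = 6834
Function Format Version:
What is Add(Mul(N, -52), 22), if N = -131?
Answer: 6834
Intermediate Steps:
Add(Mul(N, -52), 22) = Add(Mul(-131, -52), 22) = Add(6812, 22) = 6834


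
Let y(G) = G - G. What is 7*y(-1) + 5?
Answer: 5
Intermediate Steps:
y(G) = 0
7*y(-1) + 5 = 7*0 + 5 = 0 + 5 = 5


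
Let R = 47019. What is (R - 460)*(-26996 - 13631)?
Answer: -1891552493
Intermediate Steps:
(R - 460)*(-26996 - 13631) = (47019 - 460)*(-26996 - 13631) = 46559*(-40627) = -1891552493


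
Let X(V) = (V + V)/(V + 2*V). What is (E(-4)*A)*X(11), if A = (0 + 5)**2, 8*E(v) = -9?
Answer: -75/4 ≈ -18.750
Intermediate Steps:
E(v) = -9/8 (E(v) = (1/8)*(-9) = -9/8)
A = 25 (A = 5**2 = 25)
X(V) = 2/3 (X(V) = (2*V)/((3*V)) = (2*V)*(1/(3*V)) = 2/3)
(E(-4)*A)*X(11) = -9/8*25*(2/3) = -225/8*2/3 = -75/4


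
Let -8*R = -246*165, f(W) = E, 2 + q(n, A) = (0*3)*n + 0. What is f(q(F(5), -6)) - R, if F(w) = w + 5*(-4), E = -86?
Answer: -20639/4 ≈ -5159.8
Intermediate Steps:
F(w) = -20 + w (F(w) = w - 20 = -20 + w)
q(n, A) = -2 (q(n, A) = -2 + ((0*3)*n + 0) = -2 + (0*n + 0) = -2 + (0 + 0) = -2 + 0 = -2)
f(W) = -86
R = 20295/4 (R = -(-123)*165/4 = -1/8*(-40590) = 20295/4 ≈ 5073.8)
f(q(F(5), -6)) - R = -86 - 1*20295/4 = -86 - 20295/4 = -20639/4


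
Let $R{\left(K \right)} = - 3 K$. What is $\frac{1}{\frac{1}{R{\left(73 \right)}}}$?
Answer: $-219$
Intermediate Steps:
$\frac{1}{\frac{1}{R{\left(73 \right)}}} = \frac{1}{\frac{1}{\left(-3\right) 73}} = \frac{1}{\frac{1}{-219}} = \frac{1}{- \frac{1}{219}} = -219$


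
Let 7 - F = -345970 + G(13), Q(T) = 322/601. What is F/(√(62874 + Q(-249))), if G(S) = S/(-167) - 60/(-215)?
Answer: 1242229696*√5677586299/67838181719 ≈ 1379.8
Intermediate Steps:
G(S) = 12/43 - S/167 (G(S) = S*(-1/167) - 60*(-1/215) = -S/167 + 12/43 = 12/43 - S/167)
Q(T) = 322/601 (Q(T) = 322*(1/601) = 322/601)
F = 2484459392/7181 (F = 7 - (-345970 + (12/43 - 1/167*13)) = 7 - (-345970 + (12/43 - 13/167)) = 7 - (-345970 + 1445/7181) = 7 - 1*(-2484409125/7181) = 7 + 2484409125/7181 = 2484459392/7181 ≈ 3.4598e+5)
F/(√(62874 + Q(-249))) = 2484459392/(7181*(√(62874 + 322/601))) = 2484459392/(7181*(√(37787596/601))) = 2484459392/(7181*((2*√5677586299/601))) = 2484459392*(√5677586299/18893798)/7181 = 1242229696*√5677586299/67838181719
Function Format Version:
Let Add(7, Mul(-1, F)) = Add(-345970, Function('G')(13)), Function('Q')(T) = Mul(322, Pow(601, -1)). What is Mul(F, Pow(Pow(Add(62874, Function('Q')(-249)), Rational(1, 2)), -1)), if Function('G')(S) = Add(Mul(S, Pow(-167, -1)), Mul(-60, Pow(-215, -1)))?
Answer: Mul(Rational(1242229696, 67838181719), Pow(5677586299, Rational(1, 2))) ≈ 1379.8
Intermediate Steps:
Function('G')(S) = Add(Rational(12, 43), Mul(Rational(-1, 167), S)) (Function('G')(S) = Add(Mul(S, Rational(-1, 167)), Mul(-60, Rational(-1, 215))) = Add(Mul(Rational(-1, 167), S), Rational(12, 43)) = Add(Rational(12, 43), Mul(Rational(-1, 167), S)))
Function('Q')(T) = Rational(322, 601) (Function('Q')(T) = Mul(322, Rational(1, 601)) = Rational(322, 601))
F = Rational(2484459392, 7181) (F = Add(7, Mul(-1, Add(-345970, Add(Rational(12, 43), Mul(Rational(-1, 167), 13))))) = Add(7, Mul(-1, Add(-345970, Add(Rational(12, 43), Rational(-13, 167))))) = Add(7, Mul(-1, Add(-345970, Rational(1445, 7181)))) = Add(7, Mul(-1, Rational(-2484409125, 7181))) = Add(7, Rational(2484409125, 7181)) = Rational(2484459392, 7181) ≈ 3.4598e+5)
Mul(F, Pow(Pow(Add(62874, Function('Q')(-249)), Rational(1, 2)), -1)) = Mul(Rational(2484459392, 7181), Pow(Pow(Add(62874, Rational(322, 601)), Rational(1, 2)), -1)) = Mul(Rational(2484459392, 7181), Pow(Pow(Rational(37787596, 601), Rational(1, 2)), -1)) = Mul(Rational(2484459392, 7181), Pow(Mul(Rational(2, 601), Pow(5677586299, Rational(1, 2))), -1)) = Mul(Rational(2484459392, 7181), Mul(Rational(1, 18893798), Pow(5677586299, Rational(1, 2)))) = Mul(Rational(1242229696, 67838181719), Pow(5677586299, Rational(1, 2)))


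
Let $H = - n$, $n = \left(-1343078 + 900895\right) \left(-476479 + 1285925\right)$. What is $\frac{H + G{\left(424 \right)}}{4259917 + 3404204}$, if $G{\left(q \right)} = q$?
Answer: $\frac{357923261042}{7664121} \approx 46701.0$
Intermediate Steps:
$n = -357923260618$ ($n = \left(-442183\right) 809446 = -357923260618$)
$H = 357923260618$ ($H = \left(-1\right) \left(-357923260618\right) = 357923260618$)
$\frac{H + G{\left(424 \right)}}{4259917 + 3404204} = \frac{357923260618 + 424}{4259917 + 3404204} = \frac{357923261042}{7664121}$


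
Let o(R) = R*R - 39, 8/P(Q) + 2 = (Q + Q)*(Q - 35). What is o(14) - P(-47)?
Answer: 604917/3853 ≈ 157.00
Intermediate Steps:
P(Q) = 8/(-2 + 2*Q*(-35 + Q)) (P(Q) = 8/(-2 + (Q + Q)*(Q - 35)) = 8/(-2 + (2*Q)*(-35 + Q)) = 8/(-2 + 2*Q*(-35 + Q)))
o(R) = -39 + R² (o(R) = R² - 39 = -39 + R²)
o(14) - P(-47) = (-39 + 14²) - 4/(-1 + (-47)² - 35*(-47)) = (-39 + 196) - 4/(-1 + 2209 + 1645) = 157 - 4/3853 = 604917/3853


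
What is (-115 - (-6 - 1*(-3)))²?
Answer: 12544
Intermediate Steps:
(-115 - (-6 - 1*(-3)))² = (-115 - (-6 + 3))² = (-115 - 1*(-3))² = (-115 + 3)² = (-112)² = 12544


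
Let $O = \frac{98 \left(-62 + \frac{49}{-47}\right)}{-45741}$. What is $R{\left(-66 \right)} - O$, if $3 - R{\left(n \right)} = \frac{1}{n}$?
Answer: $\frac{136216963}{47296194} \approx 2.8801$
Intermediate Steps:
$R{\left(n \right)} = 3 - \frac{1}{n}$
$O = \frac{290374}{2149827}$ ($O = 98 \left(-62 + 49 \left(- \frac{1}{47}\right)\right) \left(- \frac{1}{45741}\right) = 98 \left(-62 - \frac{49}{47}\right) \left(- \frac{1}{45741}\right) = 98 \left(- \frac{2963}{47}\right) \left(- \frac{1}{45741}\right) = \left(- \frac{290374}{47}\right) \left(- \frac{1}{45741}\right) = \frac{290374}{2149827} \approx 0.13507$)
$R{\left(-66 \right)} - O = \left(3 - \frac{1}{-66}\right) - \frac{290374}{2149827} = \left(3 - - \frac{1}{66}\right) - \frac{290374}{2149827} = \left(3 + \frac{1}{66}\right) - \frac{290374}{2149827} = \frac{199}{66} - \frac{290374}{2149827} = \frac{136216963}{47296194}$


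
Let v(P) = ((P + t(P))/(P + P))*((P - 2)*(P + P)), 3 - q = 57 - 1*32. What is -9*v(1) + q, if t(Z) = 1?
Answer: -4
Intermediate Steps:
q = -22 (q = 3 - (57 - 1*32) = 3 - (57 - 32) = 3 - 1*25 = 3 - 25 = -22)
v(P) = (1 + P)*(-2 + P) (v(P) = ((P + 1)/(P + P))*((P - 2)*(P + P)) = ((1 + P)/((2*P)))*((-2 + P)*(2*P)) = ((1 + P)*(1/(2*P)))*(2*P*(-2 + P)) = ((1 + P)/(2*P))*(2*P*(-2 + P)) = (1 + P)*(-2 + P))
-9*v(1) + q = -9*(-2 + 1**2 - 1*1) - 22 = -9*(-2 + 1 - 1) - 22 = -9*(-2) - 22 = 18 - 22 = -4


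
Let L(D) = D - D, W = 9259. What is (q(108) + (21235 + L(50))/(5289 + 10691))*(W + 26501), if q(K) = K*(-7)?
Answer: -21562645260/799 ≈ -2.6987e+7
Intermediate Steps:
L(D) = 0
q(K) = -7*K
(q(108) + (21235 + L(50))/(5289 + 10691))*(W + 26501) = (-7*108 + (21235 + 0)/(5289 + 10691))*(9259 + 26501) = (-756 + 21235/15980)*35760 = (-756 + 21235*(1/15980))*35760 = (-756 + 4247/3196)*35760 = -2411929/3196*35760 = -21562645260/799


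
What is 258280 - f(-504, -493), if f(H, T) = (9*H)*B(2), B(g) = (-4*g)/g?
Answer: 240136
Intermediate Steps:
B(g) = -4
f(H, T) = -36*H (f(H, T) = (9*H)*(-4) = -36*H)
258280 - f(-504, -493) = 258280 - (-36)*(-504) = 258280 - 1*18144 = 258280 - 18144 = 240136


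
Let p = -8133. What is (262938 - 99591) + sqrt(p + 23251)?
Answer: 163347 + sqrt(15118) ≈ 1.6347e+5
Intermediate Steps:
(262938 - 99591) + sqrt(p + 23251) = (262938 - 99591) + sqrt(-8133 + 23251) = 163347 + sqrt(15118)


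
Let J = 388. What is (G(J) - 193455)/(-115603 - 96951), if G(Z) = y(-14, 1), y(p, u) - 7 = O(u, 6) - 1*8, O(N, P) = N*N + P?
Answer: 193449/212554 ≈ 0.91012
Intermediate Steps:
O(N, P) = P + N² (O(N, P) = N² + P = P + N²)
y(p, u) = 5 + u² (y(p, u) = 7 + ((6 + u²) - 1*8) = 7 + ((6 + u²) - 8) = 7 + (-2 + u²) = 5 + u²)
G(Z) = 6 (G(Z) = 5 + 1² = 5 + 1 = 6)
(G(J) - 193455)/(-115603 - 96951) = (6 - 193455)/(-115603 - 96951) = -193449/(-212554) = -193449*(-1/212554) = 193449/212554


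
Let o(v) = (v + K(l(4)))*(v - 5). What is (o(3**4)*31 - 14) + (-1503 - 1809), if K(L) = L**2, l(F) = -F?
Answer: 225206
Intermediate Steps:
o(v) = (-5 + v)*(16 + v) (o(v) = (v + (-1*4)**2)*(v - 5) = (v + (-4)**2)*(-5 + v) = (v + 16)*(-5 + v) = (16 + v)*(-5 + v) = (-5 + v)*(16 + v))
(o(3**4)*31 - 14) + (-1503 - 1809) = ((-80 + (3**4)**2 + 11*3**4)*31 - 14) + (-1503 - 1809) = ((-80 + 81**2 + 11*81)*31 - 14) - 3312 = ((-80 + 6561 + 891)*31 - 14) - 3312 = (7372*31 - 14) - 3312 = (228532 - 14) - 3312 = 228518 - 3312 = 225206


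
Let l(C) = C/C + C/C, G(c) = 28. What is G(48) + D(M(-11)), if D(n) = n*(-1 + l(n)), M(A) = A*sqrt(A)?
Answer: 28 - 11*I*sqrt(11) ≈ 28.0 - 36.483*I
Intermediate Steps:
l(C) = 2 (l(C) = 1 + 1 = 2)
M(A) = A**(3/2)
D(n) = n (D(n) = n*(-1 + 2) = n*1 = n)
G(48) + D(M(-11)) = 28 + (-11)**(3/2) = 28 - 11*I*sqrt(11)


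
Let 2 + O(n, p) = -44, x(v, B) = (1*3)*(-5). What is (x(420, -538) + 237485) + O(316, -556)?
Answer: 237424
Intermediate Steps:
x(v, B) = -15 (x(v, B) = 3*(-5) = -15)
O(n, p) = -46 (O(n, p) = -2 - 44 = -46)
(x(420, -538) + 237485) + O(316, -556) = (-15 + 237485) - 46 = 237470 - 46 = 237424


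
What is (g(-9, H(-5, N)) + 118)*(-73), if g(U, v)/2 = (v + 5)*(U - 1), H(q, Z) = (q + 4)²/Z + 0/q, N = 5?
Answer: -1022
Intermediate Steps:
H(q, Z) = (4 + q)²/Z (H(q, Z) = (4 + q)²/Z + 0 = (4 + q)²/Z)
g(U, v) = 2*(-1 + U)*(5 + v) (g(U, v) = 2*((v + 5)*(U - 1)) = 2*((5 + v)*(-1 + U)) = 2*((-1 + U)*(5 + v)) = 2*(-1 + U)*(5 + v))
(g(-9, H(-5, N)) + 118)*(-73) = ((-10 - 2*(4 - 5)²/5 + 10*(-9) + 2*(-9)*((4 - 5)²/5)) + 118)*(-73) = ((-10 - 2*(-1)²/5 - 90 + 2*(-9)*((⅕)*(-1)²)) + 118)*(-73) = ((-10 - 2/5 - 90 + 2*(-9)*((⅕)*1)) + 118)*(-73) = ((-10 - 2*⅕ - 90 + 2*(-9)*(⅕)) + 118)*(-73) = ((-10 - ⅖ - 90 - 18/5) + 118)*(-73) = (-104 + 118)*(-73) = 14*(-73) = -1022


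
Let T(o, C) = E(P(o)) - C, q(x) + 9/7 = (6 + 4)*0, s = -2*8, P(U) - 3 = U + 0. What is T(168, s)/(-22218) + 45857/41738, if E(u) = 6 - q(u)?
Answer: 1781288122/1622836047 ≈ 1.0976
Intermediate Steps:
P(U) = 3 + U (P(U) = 3 + (U + 0) = 3 + U)
s = -16
q(x) = -9/7 (q(x) = -9/7 + (6 + 4)*0 = -9/7 + 10*0 = -9/7 + 0 = -9/7)
E(u) = 51/7 (E(u) = 6 - 1*(-9/7) = 6 + 9/7 = 51/7)
T(o, C) = 51/7 - C
T(168, s)/(-22218) + 45857/41738 = (51/7 - 1*(-16))/(-22218) + 45857/41738 = (51/7 + 16)*(-1/22218) + 45857*(1/41738) = (163/7)*(-1/22218) + 45857/41738 = -163/155526 + 45857/41738 = 1781288122/1622836047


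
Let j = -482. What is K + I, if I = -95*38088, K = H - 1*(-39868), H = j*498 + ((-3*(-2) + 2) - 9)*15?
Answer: -3818543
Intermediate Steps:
H = -240051 (H = -482*498 + ((-3*(-2) + 2) - 9)*15 = -240036 + ((6 + 2) - 9)*15 = -240036 + (8 - 9)*15 = -240036 - 1*15 = -240036 - 15 = -240051)
K = -200183 (K = -240051 - 1*(-39868) = -240051 + 39868 = -200183)
I = -3618360
K + I = -200183 - 3618360 = -3818543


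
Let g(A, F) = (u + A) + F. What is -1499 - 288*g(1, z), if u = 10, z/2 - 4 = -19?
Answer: 3973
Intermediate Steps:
z = -30 (z = 8 + 2*(-19) = 8 - 38 = -30)
g(A, F) = 10 + A + F (g(A, F) = (10 + A) + F = 10 + A + F)
-1499 - 288*g(1, z) = -1499 - 288*(10 + 1 - 30) = -1499 - 288*(-19) = -1499 + 5472 = 3973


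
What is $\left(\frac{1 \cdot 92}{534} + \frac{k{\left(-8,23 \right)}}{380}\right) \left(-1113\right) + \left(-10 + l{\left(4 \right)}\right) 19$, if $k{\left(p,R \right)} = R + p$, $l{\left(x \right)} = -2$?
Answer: $- \frac{3136379}{6764} \approx -463.69$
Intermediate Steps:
$\left(\frac{1 \cdot 92}{534} + \frac{k{\left(-8,23 \right)}}{380}\right) \left(-1113\right) + \left(-10 + l{\left(4 \right)}\right) 19 = \left(\frac{1 \cdot 92}{534} + \frac{23 - 8}{380}\right) \left(-1113\right) + \left(-10 - 2\right) 19 = \left(92 \cdot \frac{1}{534} + 15 \cdot \frac{1}{380}\right) \left(-1113\right) - 228 = \left(\frac{46}{267} + \frac{3}{76}\right) \left(-1113\right) - 228 = \frac{4297}{20292} \left(-1113\right) - 228 = - \frac{1594187}{6764} - 228 = - \frac{3136379}{6764}$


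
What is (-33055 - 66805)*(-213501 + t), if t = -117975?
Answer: 33101193360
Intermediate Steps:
(-33055 - 66805)*(-213501 + t) = (-33055 - 66805)*(-213501 - 117975) = -99860*(-331476) = 33101193360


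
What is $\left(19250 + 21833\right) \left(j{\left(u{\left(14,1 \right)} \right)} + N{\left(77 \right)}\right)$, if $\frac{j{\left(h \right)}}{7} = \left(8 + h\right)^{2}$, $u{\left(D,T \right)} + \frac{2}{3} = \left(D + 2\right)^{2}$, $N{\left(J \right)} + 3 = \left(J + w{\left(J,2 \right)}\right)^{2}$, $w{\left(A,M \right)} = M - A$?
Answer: $\frac{179479671847}{9} \approx 1.9942 \cdot 10^{10}$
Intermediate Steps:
$N{\left(J \right)} = 1$ ($N{\left(J \right)} = -3 + \left(J - \left(-2 + J\right)\right)^{2} = -3 + 2^{2} = -3 + 4 = 1$)
$u{\left(D,T \right)} = - \frac{2}{3} + \left(2 + D\right)^{2}$ ($u{\left(D,T \right)} = - \frac{2}{3} + \left(D + 2\right)^{2} = - \frac{2}{3} + \left(2 + D\right)^{2}$)
$j{\left(h \right)} = 7 \left(8 + h\right)^{2}$
$\left(19250 + 21833\right) \left(j{\left(u{\left(14,1 \right)} \right)} + N{\left(77 \right)}\right) = \left(19250 + 21833\right) \left(7 \left(8 - \left(\frac{2}{3} - \left(2 + 14\right)^{2}\right)\right)^{2} + 1\right) = 41083 \left(7 \left(8 - \left(\frac{2}{3} - 16^{2}\right)\right)^{2} + 1\right) = 41083 \left(7 \left(8 + \left(- \frac{2}{3} + 256\right)\right)^{2} + 1\right) = 41083 \left(7 \left(8 + \frac{766}{3}\right)^{2} + 1\right) = 41083 \left(7 \left(\frac{790}{3}\right)^{2} + 1\right) = 41083 \left(7 \cdot \frac{624100}{9} + 1\right) = 41083 \left(\frac{4368700}{9} + 1\right) = 41083 \cdot \frac{4368709}{9} = \frac{179479671847}{9}$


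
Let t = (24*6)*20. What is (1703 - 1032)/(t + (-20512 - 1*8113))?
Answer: -671/25745 ≈ -0.026063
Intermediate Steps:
t = 2880 (t = 144*20 = 2880)
(1703 - 1032)/(t + (-20512 - 1*8113)) = (1703 - 1032)/(2880 + (-20512 - 1*8113)) = 671/(2880 + (-20512 - 8113)) = 671/(2880 - 28625) = 671/(-25745) = 671*(-1/25745) = -671/25745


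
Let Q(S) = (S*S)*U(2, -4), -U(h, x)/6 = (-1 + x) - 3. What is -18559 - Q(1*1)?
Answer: -18607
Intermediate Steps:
U(h, x) = 24 - 6*x (U(h, x) = -6*((-1 + x) - 3) = -6*(-4 + x) = 24 - 6*x)
Q(S) = 48*S² (Q(S) = (S*S)*(24 - 6*(-4)) = S²*(24 + 24) = S²*48 = 48*S²)
-18559 - Q(1*1) = -18559 - 48*(1*1)² = -18559 - 48*1² = -18559 - 48 = -18607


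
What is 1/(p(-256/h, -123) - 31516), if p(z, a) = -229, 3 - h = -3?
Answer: -1/31745 ≈ -3.1501e-5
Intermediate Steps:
h = 6 (h = 3 - 1*(-3) = 3 + 3 = 6)
1/(p(-256/h, -123) - 31516) = 1/(-229 - 31516) = 1/(-31745) = -1/31745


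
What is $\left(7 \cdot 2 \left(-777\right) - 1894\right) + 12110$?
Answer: $-662$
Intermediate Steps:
$\left(7 \cdot 2 \left(-777\right) - 1894\right) + 12110 = \left(14 \left(-777\right) - 1894\right) + 12110 = \left(-10878 - 1894\right) + 12110 = -12772 + 12110 = -662$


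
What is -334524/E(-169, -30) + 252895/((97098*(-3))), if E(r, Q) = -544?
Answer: 12163407397/19807992 ≈ 614.07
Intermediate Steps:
-334524/E(-169, -30) + 252895/((97098*(-3))) = -334524/(-544) + 252895/((97098*(-3))) = -334524*(-1/544) + 252895/(-291294) = 83631/136 + 252895*(-1/291294) = 83631/136 - 252895/291294 = 12163407397/19807992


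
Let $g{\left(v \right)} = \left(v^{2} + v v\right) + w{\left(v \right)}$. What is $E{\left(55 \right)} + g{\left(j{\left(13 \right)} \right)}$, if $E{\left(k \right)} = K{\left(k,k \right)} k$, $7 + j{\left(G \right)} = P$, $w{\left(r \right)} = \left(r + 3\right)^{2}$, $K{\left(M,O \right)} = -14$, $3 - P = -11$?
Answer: $-572$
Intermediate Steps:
$P = 14$ ($P = 3 - -11 = 3 + 11 = 14$)
$w{\left(r \right)} = \left(3 + r\right)^{2}$
$j{\left(G \right)} = 7$ ($j{\left(G \right)} = -7 + 14 = 7$)
$g{\left(v \right)} = \left(3 + v\right)^{2} + 2 v^{2}$ ($g{\left(v \right)} = \left(v^{2} + v v\right) + \left(3 + v\right)^{2} = \left(v^{2} + v^{2}\right) + \left(3 + v\right)^{2} = 2 v^{2} + \left(3 + v\right)^{2} = \left(3 + v\right)^{2} + 2 v^{2}$)
$E{\left(k \right)} = - 14 k$
$E{\left(55 \right)} + g{\left(j{\left(13 \right)} \right)} = \left(-14\right) 55 + \left(\left(3 + 7\right)^{2} + 2 \cdot 7^{2}\right) = -770 + \left(10^{2} + 2 \cdot 49\right) = -770 + \left(100 + 98\right) = -770 + 198 = -572$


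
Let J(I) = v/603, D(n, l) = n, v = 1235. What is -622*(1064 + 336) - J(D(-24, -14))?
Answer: -525093635/603 ≈ -8.7080e+5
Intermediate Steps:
J(I) = 1235/603
-622*(1064 + 336) - J(D(-24, -14)) = -622*(1064 + 336) - 1*1235/603 = -622*1400 - 1235/603 = -870800 - 1235/603 = -525093635/603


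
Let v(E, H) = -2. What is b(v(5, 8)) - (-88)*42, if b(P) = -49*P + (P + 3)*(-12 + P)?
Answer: 3780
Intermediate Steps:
b(P) = -49*P + (-12 + P)*(3 + P) (b(P) = -49*P + (3 + P)*(-12 + P) = -49*P + (-12 + P)*(3 + P))
b(v(5, 8)) - (-88)*42 = (-36 + (-2)² - 58*(-2)) - (-88)*42 = (-36 + 4 + 116) - 1*(-3696) = 84 + 3696 = 3780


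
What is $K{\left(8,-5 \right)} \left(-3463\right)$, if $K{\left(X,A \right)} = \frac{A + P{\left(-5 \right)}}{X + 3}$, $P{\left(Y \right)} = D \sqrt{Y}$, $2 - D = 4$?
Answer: $\frac{17315}{11} + \frac{6926 i \sqrt{5}}{11} \approx 1574.1 + 1407.9 i$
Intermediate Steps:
$D = -2$ ($D = 2 - 4 = -2$)
$P{\left(Y \right)} = - 2 \sqrt{Y}$
$K{\left(X,A \right)} = \frac{A - 2 i \sqrt{5}}{3 + X}$ ($K{\left(X,A \right)} = \frac{A - 2 \sqrt{-5}}{X + 3} = \frac{A - 2 i \sqrt{5}}{3 + X}$)
$K{\left(8,-5 \right)} \left(-3463\right) = \frac{-5 - 2 i \sqrt{5}}{3 + 8} \left(-3463\right) = \frac{-5 - 2 i \sqrt{5}}{11} \left(-3463\right) = \left(- \frac{5}{11} - \frac{2 i \sqrt{5}}{11}\right) \left(-3463\right) = \frac{17315}{11} + \frac{6926 i \sqrt{5}}{11}$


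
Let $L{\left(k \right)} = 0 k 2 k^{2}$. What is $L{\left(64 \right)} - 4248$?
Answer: $-4248$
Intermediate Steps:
$L{\left(k \right)} = 0$ ($L{\left(k \right)} = 0 \cdot 2 k^{2} = 0 k^{2} = 0$)
$L{\left(64 \right)} - 4248 = 0 - 4248 = -4248$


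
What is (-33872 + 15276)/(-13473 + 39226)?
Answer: -18596/25753 ≈ -0.72209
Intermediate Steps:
(-33872 + 15276)/(-13473 + 39226) = -18596/25753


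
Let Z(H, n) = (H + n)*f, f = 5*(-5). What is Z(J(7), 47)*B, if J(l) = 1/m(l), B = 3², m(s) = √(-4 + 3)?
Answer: -10575 + 225*I ≈ -10575.0 + 225.0*I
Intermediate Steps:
m(s) = I (m(s) = √(-1) = I)
f = -25
B = 9
J(l) = -I (J(l) = 1/I = -I)
Z(H, n) = -25*H - 25*n (Z(H, n) = (H + n)*(-25) = -25*H - 25*n)
Z(J(7), 47)*B = (-(-25)*I - 25*47)*9 = (25*I - 1175)*9 = (-1175 + 25*I)*9 = -10575 + 225*I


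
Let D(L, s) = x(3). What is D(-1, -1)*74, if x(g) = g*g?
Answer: 666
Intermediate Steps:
x(g) = g**2
D(L, s) = 9 (D(L, s) = 3**2 = 9)
D(-1, -1)*74 = 9*74 = 666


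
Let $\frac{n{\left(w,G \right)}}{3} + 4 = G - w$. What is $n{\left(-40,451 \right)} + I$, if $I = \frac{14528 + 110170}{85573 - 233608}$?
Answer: $\frac{72051479}{49345} \approx 1460.2$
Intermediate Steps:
$n{\left(w,G \right)} = -12 - 3 w + 3 G$ ($n{\left(w,G \right)} = -12 + 3 \left(G - w\right) = -12 + \left(- 3 w + 3 G\right) = -12 - 3 w + 3 G$)
$I = - \frac{41566}{49345}$ ($I = \frac{124698}{-148035} = 124698 \left(- \frac{1}{148035}\right) = - \frac{41566}{49345} \approx -0.84235$)
$n{\left(-40,451 \right)} + I = \left(-12 - -120 + 3 \cdot 451\right) - \frac{41566}{49345} = \left(-12 + 120 + 1353\right) - \frac{41566}{49345} = 1461 - \frac{41566}{49345} = \frac{72051479}{49345}$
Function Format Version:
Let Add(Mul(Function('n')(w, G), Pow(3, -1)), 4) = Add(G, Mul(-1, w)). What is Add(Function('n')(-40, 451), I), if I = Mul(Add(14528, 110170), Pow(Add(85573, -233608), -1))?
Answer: Rational(72051479, 49345) ≈ 1460.2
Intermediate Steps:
Function('n')(w, G) = Add(-12, Mul(-3, w), Mul(3, G)) (Function('n')(w, G) = Add(-12, Mul(3, Add(G, Mul(-1, w)))) = Add(-12, Add(Mul(-3, w), Mul(3, G))) = Add(-12, Mul(-3, w), Mul(3, G)))
I = Rational(-41566, 49345) (I = Mul(124698, Pow(-148035, -1)) = Mul(124698, Rational(-1, 148035)) = Rational(-41566, 49345) ≈ -0.84235)
Add(Function('n')(-40, 451), I) = Add(Add(-12, Mul(-3, -40), Mul(3, 451)), Rational(-41566, 49345)) = Add(Add(-12, 120, 1353), Rational(-41566, 49345)) = Add(1461, Rational(-41566, 49345)) = Rational(72051479, 49345)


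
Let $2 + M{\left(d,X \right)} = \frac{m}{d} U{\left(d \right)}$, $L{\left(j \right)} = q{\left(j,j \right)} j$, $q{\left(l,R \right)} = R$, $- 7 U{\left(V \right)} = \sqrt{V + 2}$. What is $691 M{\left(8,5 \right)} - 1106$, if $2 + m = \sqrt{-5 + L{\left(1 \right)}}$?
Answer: $-2488 + \frac{691 \sqrt{10} \left(1 - i\right)}{28} \approx -2410.0 - 78.041 i$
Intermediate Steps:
$U{\left(V \right)} = - \frac{\sqrt{2 + V}}{7}$ ($U{\left(V \right)} = - \frac{\sqrt{V + 2}}{7} = - \frac{\sqrt{2 + V}}{7}$)
$L{\left(j \right)} = j^{2}$ ($L{\left(j \right)} = j j = j^{2}$)
$m = -2 + 2 i$ ($m = -2 + \sqrt{-5 + 1^{2}} = -2 + \sqrt{-5 + 1} = -2 + \sqrt{-4} = -2 + 2 i \approx -2.0 + 2.0 i$)
$M{\left(d,X \right)} = -2 - \frac{\sqrt{2 + d} \left(-2 + 2 i\right)}{7 d}$ ($M{\left(d,X \right)} = -2 + \frac{-2 + 2 i}{d} \left(- \frac{\sqrt{2 + d}}{7}\right) = -2 - \frac{\sqrt{2 + d} \left(-2 + 2 i\right)}{7 d}$)
$691 M{\left(8,5 \right)} - 1106 = 691 \frac{2 \left(\left(-7\right) 8 + \sqrt{2 + 8} \left(1 - i\right)\right)}{7 \cdot 8} - 1106 = 691 \cdot \frac{2}{7} \cdot \frac{1}{8} \left(-56 + \sqrt{10} \left(1 - i\right)\right) - 1106 = 691 \left(-2 + \frac{\sqrt{10} \left(1 - i\right)}{28}\right) - 1106 = \left(-1382 + \frac{691 \sqrt{10} \left(1 - i\right)}{28}\right) - 1106 = -2488 + \frac{691 \sqrt{10} \left(1 - i\right)}{28}$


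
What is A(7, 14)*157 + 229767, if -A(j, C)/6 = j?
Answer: 223173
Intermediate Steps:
A(j, C) = -6*j
A(7, 14)*157 + 229767 = -6*7*157 + 229767 = -42*157 + 229767 = -6594 + 229767 = 223173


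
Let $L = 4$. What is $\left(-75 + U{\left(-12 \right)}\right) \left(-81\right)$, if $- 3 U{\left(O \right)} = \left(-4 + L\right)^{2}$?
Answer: $6075$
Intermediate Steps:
$U{\left(O \right)} = 0$ ($U{\left(O \right)} = - \frac{\left(-4 + 4\right)^{2}}{3} = - \frac{0^{2}}{3} = \left(- \frac{1}{3}\right) 0 = 0$)
$\left(-75 + U{\left(-12 \right)}\right) \left(-81\right) = \left(-75 + 0\right) \left(-81\right) = \left(-75\right) \left(-81\right) = 6075$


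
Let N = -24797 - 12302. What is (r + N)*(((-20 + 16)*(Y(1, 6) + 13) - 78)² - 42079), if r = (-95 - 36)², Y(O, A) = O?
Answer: 480964374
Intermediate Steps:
N = -37099
r = 17161 (r = (-131)² = 17161)
(r + N)*(((-20 + 16)*(Y(1, 6) + 13) - 78)² - 42079) = (17161 - 37099)*(((-20 + 16)*(1 + 13) - 78)² - 42079) = -19938*((-4*14 - 78)² - 42079) = -19938*((-56 - 78)² - 42079) = -19938*((-134)² - 42079) = -19938*(17956 - 42079) = -19938*(-24123) = 480964374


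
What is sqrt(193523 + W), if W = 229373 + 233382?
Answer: sqrt(656278) ≈ 810.11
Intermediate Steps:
W = 462755
sqrt(193523 + W) = sqrt(193523 + 462755) = sqrt(656278)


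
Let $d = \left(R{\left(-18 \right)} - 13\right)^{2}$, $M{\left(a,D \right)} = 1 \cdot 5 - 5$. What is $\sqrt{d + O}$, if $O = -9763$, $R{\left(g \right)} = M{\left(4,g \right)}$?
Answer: $3 i \sqrt{1066} \approx 97.949 i$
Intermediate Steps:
$M{\left(a,D \right)} = 0$ ($M{\left(a,D \right)} = 5 - 5 = 0$)
$R{\left(g \right)} = 0$
$d = 169$ ($d = \left(0 - 13\right)^{2} = \left(-13\right)^{2} = 169$)
$\sqrt{d + O} = \sqrt{169 - 9763} = \sqrt{-9594} = 3 i \sqrt{1066}$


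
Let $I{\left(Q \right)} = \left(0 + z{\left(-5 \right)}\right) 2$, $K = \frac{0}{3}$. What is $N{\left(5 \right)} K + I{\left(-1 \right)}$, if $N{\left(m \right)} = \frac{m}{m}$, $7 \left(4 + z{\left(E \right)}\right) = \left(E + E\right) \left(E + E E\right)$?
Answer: $- \frac{456}{7} \approx -65.143$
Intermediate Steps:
$z{\left(E \right)} = -4 + \frac{2 E \left(E + E^{2}\right)}{7}$ ($z{\left(E \right)} = -4 + \frac{\left(E + E\right) \left(E + E E\right)}{7} = -4 + \frac{2 E \left(E + E^{2}\right)}{7}$)
$N{\left(m \right)} = 1$
$K = 0$ ($K = 0 \cdot \frac{1}{3} = 0$)
$I{\left(Q \right)} = - \frac{456}{7}$ ($I{\left(Q \right)} = \left(0 + \left(-4 + \frac{2 \left(-5\right)^{2}}{7} + \frac{2 \left(-5\right)^{3}}{7}\right)\right) 2 = \left(0 + \left(-4 + \frac{2}{7} \cdot 25 + \frac{2}{7} \left(-125\right)\right)\right) 2 = \left(0 - \frac{228}{7}\right) 2 = \left(- \frac{228}{7}\right) 2 = - \frac{456}{7}$)
$N{\left(5 \right)} K + I{\left(-1 \right)} = 1 \cdot 0 - \frac{456}{7} = 0 - \frac{456}{7} = - \frac{456}{7}$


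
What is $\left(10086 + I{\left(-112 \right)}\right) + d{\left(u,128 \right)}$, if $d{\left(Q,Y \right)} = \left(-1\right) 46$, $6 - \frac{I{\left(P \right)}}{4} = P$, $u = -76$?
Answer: $10512$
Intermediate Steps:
$I{\left(P \right)} = 24 - 4 P$
$d{\left(Q,Y \right)} = -46$
$\left(10086 + I{\left(-112 \right)}\right) + d{\left(u,128 \right)} = \left(10086 + \left(24 - -448\right)\right) - 46 = \left(10086 + \left(24 + 448\right)\right) - 46 = \left(10086 + 472\right) - 46 = 10558 - 46 = 10512$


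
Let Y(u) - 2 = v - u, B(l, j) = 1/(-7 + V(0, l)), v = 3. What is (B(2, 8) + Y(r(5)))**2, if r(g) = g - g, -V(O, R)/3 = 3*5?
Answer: 67081/2704 ≈ 24.808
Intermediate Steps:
V(O, R) = -45 (V(O, R) = -9*5 = -3*15 = -45)
r(g) = 0
B(l, j) = -1/52 (B(l, j) = 1/(-7 - 45) = 1/(-52) = -1/52)
Y(u) = 5 - u (Y(u) = 2 + (3 - u) = 5 - u)
(B(2, 8) + Y(r(5)))**2 = (-1/52 + (5 - 1*0))**2 = (-1/52 + (5 + 0))**2 = (-1/52 + 5)**2 = (259/52)**2 = 67081/2704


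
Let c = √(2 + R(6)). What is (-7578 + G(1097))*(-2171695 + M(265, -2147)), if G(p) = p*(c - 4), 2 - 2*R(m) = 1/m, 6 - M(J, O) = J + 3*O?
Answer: 25912528558 - 2375567761*√105/6 ≈ 2.1855e+10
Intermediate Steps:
M(J, O) = 6 - J - 3*O (M(J, O) = 6 - (J + 3*O) = 6 + (-J - 3*O) = 6 - J - 3*O)
R(m) = 1 - 1/(2*m)
c = √105/6 (c = √(2 + (-½ + 6)/6) = √(2 + (⅙)*(11/2)) = √(2 + 11/12) = √(35/12) = √105/6 ≈ 1.7078)
G(p) = p*(-4 + √105/6) (G(p) = p*(√105/6 - 4) = p*(-4 + √105/6))
(-7578 + G(1097))*(-2171695 + M(265, -2147)) = (-7578 + (⅙)*1097*(-24 + √105))*(-2171695 + (6 - 1*265 - 3*(-2147))) = (-7578 + (-4388 + 1097*√105/6))*(-2171695 + (6 - 265 + 6441)) = (-11966 + 1097*√105/6)*(-2171695 + 6182) = (-11966 + 1097*√105/6)*(-2165513) = 25912528558 - 2375567761*√105/6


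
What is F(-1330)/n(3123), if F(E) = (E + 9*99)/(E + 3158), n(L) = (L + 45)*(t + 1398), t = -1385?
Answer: -439/75284352 ≈ -5.8312e-6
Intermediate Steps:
n(L) = 585 + 13*L (n(L) = (L + 45)*(-1385 + 1398) = (45 + L)*13 = 585 + 13*L)
F(E) = (891 + E)/(3158 + E) (F(E) = (E + 891)/(3158 + E) = (891 + E)/(3158 + E))
F(-1330)/n(3123) = ((891 - 1330)/(3158 - 1330))/(585 + 13*3123) = (-439/1828)/(585 + 40599) = ((1/1828)*(-439))/41184 = -439/1828*1/41184 = -439/75284352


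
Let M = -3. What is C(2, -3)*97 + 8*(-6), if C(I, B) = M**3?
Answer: -2667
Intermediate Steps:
C(I, B) = -27 (C(I, B) = (-3)**3 = -27)
C(2, -3)*97 + 8*(-6) = -27*97 + 8*(-6) = -2619 - 48 = -2667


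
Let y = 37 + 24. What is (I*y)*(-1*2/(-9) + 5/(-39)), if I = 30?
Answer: 6710/39 ≈ 172.05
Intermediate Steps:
y = 61
(I*y)*(-1*2/(-9) + 5/(-39)) = (30*61)*(-1*2/(-9) + 5/(-39)) = 1830*(-2*(-1/9) + 5*(-1/39)) = 1830*(2/9 - 5/39) = 1830*(11/117) = 6710/39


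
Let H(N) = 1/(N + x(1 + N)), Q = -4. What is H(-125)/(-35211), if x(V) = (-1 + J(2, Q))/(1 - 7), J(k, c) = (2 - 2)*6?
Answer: 2/8791013 ≈ 2.2751e-7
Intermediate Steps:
J(k, c) = 0 (J(k, c) = 0*6 = 0)
x(V) = ⅙ (x(V) = (-1 + 0)/(1 - 7) = -1/(-6) = -1*(-⅙) = ⅙)
H(N) = 1/(⅙ + N) (H(N) = 1/(N + ⅙) = 1/(⅙ + N))
H(-125)/(-35211) = (6/(1 + 6*(-125)))/(-35211) = (6/(1 - 750))*(-1/35211) = (6/(-749))*(-1/35211) = (6*(-1/749))*(-1/35211) = -6/749*(-1/35211) = 2/8791013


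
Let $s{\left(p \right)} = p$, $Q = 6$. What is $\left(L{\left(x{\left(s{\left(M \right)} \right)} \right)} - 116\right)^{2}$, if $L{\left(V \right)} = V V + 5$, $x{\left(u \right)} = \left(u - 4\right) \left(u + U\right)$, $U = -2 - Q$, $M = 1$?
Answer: $108900$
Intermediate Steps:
$U = -8$ ($U = -2 - 6 = -8$)
$x{\left(u \right)} = \left(-8 + u\right) \left(-4 + u\right)$ ($x{\left(u \right)} = \left(u - 4\right) \left(u - 8\right) = \left(-4 + u\right) \left(-8 + u\right) = \left(-8 + u\right) \left(-4 + u\right)$)
$L{\left(V \right)} = 5 + V^{2}$ ($L{\left(V \right)} = V^{2} + 5 = 5 + V^{2}$)
$\left(L{\left(x{\left(s{\left(M \right)} \right)} \right)} - 116\right)^{2} = \left(\left(5 + \left(32 + 1^{2} - 12\right)^{2}\right) - 116\right)^{2} = \left(\left(5 + \left(32 + 1 - 12\right)^{2}\right) - 116\right)^{2} = \left(\left(5 + 21^{2}\right) - 116\right)^{2} = \left(\left(5 + 441\right) - 116\right)^{2} = \left(446 - 116\right)^{2} = 330^{2} = 108900$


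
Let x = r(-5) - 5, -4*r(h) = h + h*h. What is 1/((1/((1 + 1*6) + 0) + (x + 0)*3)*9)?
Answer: -7/1881 ≈ -0.0037214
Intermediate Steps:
r(h) = -h/4 - h**2/4 (r(h) = -(h + h*h)/4 = -(h + h**2)/4 = -h/4 - h**2/4)
x = -10 (x = -1/4*(-5)*(1 - 5) - 5 = -1/4*(-5)*(-4) - 5 = -5 - 5 = -10)
1/((1/((1 + 1*6) + 0) + (x + 0)*3)*9) = 1/((1/((1 + 1*6) + 0) + (-10 + 0)*3)*9) = 1/((1/((1 + 6) + 0) - 10*3)*9) = 1/((1/(7 + 0) - 30)*9) = 1/((1/7 - 30)*9) = 1/(-209/7*9) = 1/(-1881/7) = -7/1881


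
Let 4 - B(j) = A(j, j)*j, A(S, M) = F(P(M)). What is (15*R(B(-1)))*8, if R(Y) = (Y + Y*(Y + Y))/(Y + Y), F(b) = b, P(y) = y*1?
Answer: 420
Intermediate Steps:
P(y) = y
A(S, M) = M
B(j) = 4 - j**2 (B(j) = 4 - j*j = 4 - j**2)
R(Y) = (Y + 2*Y**2)/(2*Y) (R(Y) = (Y + Y*(2*Y))/((2*Y)) = (Y + 2*Y**2)*(1/(2*Y)) = (Y + 2*Y**2)/(2*Y))
(15*R(B(-1)))*8 = (15*(1/2 + (4 - 1*(-1)**2)))*8 = (15*(1/2 + (4 - 1*1)))*8 = (15*(1/2 + (4 - 1)))*8 = (15*(1/2 + 3))*8 = (15*(7/2))*8 = (105/2)*8 = 420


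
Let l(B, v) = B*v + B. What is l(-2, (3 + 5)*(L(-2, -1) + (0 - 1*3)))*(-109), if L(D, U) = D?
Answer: -8502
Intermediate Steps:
l(B, v) = B + B*v
l(-2, (3 + 5)*(L(-2, -1) + (0 - 1*3)))*(-109) = -2*(1 + (3 + 5)*(-2 + (0 - 1*3)))*(-109) = -2*(1 + 8*(-2 + (0 - 3)))*(-109) = -2*(1 + 8*(-2 - 3))*(-109) = -2*(1 + 8*(-5))*(-109) = -2*(1 - 40)*(-109) = -2*(-39)*(-109) = 78*(-109) = -8502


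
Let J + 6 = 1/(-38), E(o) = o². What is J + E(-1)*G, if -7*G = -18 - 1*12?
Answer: -463/266 ≈ -1.7406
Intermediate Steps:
J = -229/38 (J = -6 + 1/(-38) = -6 - 1/38 = -229/38 ≈ -6.0263)
G = 30/7 (G = -(-18 - 1*12)/7 = -(-18 - 12)/7 = -⅐*(-30) = 30/7 ≈ 4.2857)
J + E(-1)*G = -229/38 + (-1)²*(30/7) = -229/38 + 1*(30/7) = -229/38 + 30/7 = -463/266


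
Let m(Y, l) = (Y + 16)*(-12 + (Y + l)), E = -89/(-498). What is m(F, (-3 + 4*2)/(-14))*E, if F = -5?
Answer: -79299/2324 ≈ -34.122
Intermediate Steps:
E = 89/498 (E = -89*(-1/498) = 89/498 ≈ 0.17871)
m(Y, l) = (16 + Y)*(-12 + Y + l)
m(F, (-3 + 4*2)/(-14))*E = (-192 + (-5)² + 4*(-5) + 16*((-3 + 4*2)/(-14)) - 5*(-3 + 4*2)/(-14))*(89/498) = (-192 + 25 - 20 + 16*((-3 + 8)*(-1/14)) - 5*(-3 + 8)*(-1)/14)*(89/498) = (-192 + 25 - 20 + 16*(5*(-1/14)) - 25*(-1)/14)*(89/498) = (-192 + 25 - 20 + 16*(-5/14) - 5*(-5/14))*(89/498) = (-192 + 25 - 20 - 40/7 + 25/14)*(89/498) = -2673/14*89/498 = -79299/2324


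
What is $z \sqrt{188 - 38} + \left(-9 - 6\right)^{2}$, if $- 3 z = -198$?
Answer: $225 + 330 \sqrt{6} \approx 1033.3$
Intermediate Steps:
$z = 66$ ($z = \left(- \frac{1}{3}\right) \left(-198\right) = 66$)
$z \sqrt{188 - 38} + \left(-9 - 6\right)^{2} = 66 \sqrt{188 - 38} + \left(-9 - 6\right)^{2} = 66 \sqrt{150} + \left(-15\right)^{2} = 66 \cdot 5 \sqrt{6} + 225 = 330 \sqrt{6} + 225 = 225 + 330 \sqrt{6}$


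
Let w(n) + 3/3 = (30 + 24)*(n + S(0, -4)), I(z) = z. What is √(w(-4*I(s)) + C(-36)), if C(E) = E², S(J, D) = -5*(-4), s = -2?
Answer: √2807 ≈ 52.981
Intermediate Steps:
S(J, D) = 20
w(n) = 1079 + 54*n (w(n) = -1 + (30 + 24)*(n + 20) = -1 + 54*(20 + n) = -1 + (1080 + 54*n) = 1079 + 54*n)
√(w(-4*I(s)) + C(-36)) = √((1079 + 54*(-4*(-2))) + (-36)²) = √((1079 + 54*8) + 1296) = √((1079 + 432) + 1296) = √(1511 + 1296) = √2807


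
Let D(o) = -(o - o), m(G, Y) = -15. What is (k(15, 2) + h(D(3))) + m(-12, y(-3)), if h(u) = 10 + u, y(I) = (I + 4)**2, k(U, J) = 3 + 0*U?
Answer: -2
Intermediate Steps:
k(U, J) = 3 (k(U, J) = 3 + 0 = 3)
y(I) = (4 + I)**2
D(o) = 0 (D(o) = -1*0 = 0)
(k(15, 2) + h(D(3))) + m(-12, y(-3)) = (3 + (10 + 0)) - 15 = (3 + 10) - 15 = 13 - 15 = -2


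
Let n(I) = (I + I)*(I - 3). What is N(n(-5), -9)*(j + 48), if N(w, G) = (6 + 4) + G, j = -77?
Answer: -29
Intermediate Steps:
n(I) = 2*I*(-3 + I) (n(I) = (2*I)*(-3 + I) = 2*I*(-3 + I))
N(w, G) = 10 + G
N(n(-5), -9)*(j + 48) = (10 - 9)*(-77 + 48) = 1*(-29) = -29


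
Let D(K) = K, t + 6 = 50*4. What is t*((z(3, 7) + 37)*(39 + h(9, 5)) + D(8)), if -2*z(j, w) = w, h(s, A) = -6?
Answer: 216019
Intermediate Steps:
t = 194 (t = -6 + 50*4 = -6 + 200 = 194)
z(j, w) = -w/2
t*((z(3, 7) + 37)*(39 + h(9, 5)) + D(8)) = 194*((-1/2*7 + 37)*(39 - 6) + 8) = 194*((-7/2 + 37)*33 + 8) = 194*((67/2)*33 + 8) = 194*(2211/2 + 8) = 194*(2227/2) = 216019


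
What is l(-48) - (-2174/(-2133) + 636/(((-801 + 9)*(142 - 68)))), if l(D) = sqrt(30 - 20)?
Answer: -3501589/3472524 + sqrt(10) ≈ 2.1539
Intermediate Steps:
l(D) = sqrt(10)
l(-48) - (-2174/(-2133) + 636/(((-801 + 9)*(142 - 68)))) = sqrt(10) - (-2174/(-2133) + 636/(((-801 + 9)*(142 - 68)))) = sqrt(10) - (-2174*(-1/2133) + 636/((-792*74))) = sqrt(10) - (2174/2133 + 636/(-58608)) = sqrt(10) - (2174/2133 + 636*(-1/58608)) = sqrt(10) - (2174/2133 - 53/4884) = sqrt(10) - 1*3501589/3472524 = sqrt(10) - 3501589/3472524 = -3501589/3472524 + sqrt(10)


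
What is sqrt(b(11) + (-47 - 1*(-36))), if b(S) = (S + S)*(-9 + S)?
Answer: sqrt(33) ≈ 5.7446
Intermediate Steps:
b(S) = 2*S*(-9 + S) (b(S) = (2*S)*(-9 + S) = 2*S*(-9 + S))
sqrt(b(11) + (-47 - 1*(-36))) = sqrt(2*11*(-9 + 11) + (-47 - 1*(-36))) = sqrt(2*11*2 + (-47 + 36)) = sqrt(44 - 11) = sqrt(33)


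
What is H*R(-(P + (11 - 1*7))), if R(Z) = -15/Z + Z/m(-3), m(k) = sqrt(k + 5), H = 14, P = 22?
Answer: 105/13 - 182*sqrt(2) ≈ -249.31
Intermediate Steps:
m(k) = sqrt(5 + k)
R(Z) = -15/Z + Z*sqrt(2)/2 (R(Z) = -15/Z + Z/(sqrt(5 - 3)) = -15/Z + Z/(sqrt(2)) = -15/Z + Z*(sqrt(2)/2) = -15/Z + Z*sqrt(2)/2)
H*R(-(P + (11 - 1*7))) = 14*(-15*(-1/(22 + (11 - 1*7))) + (-(22 + (11 - 1*7)))*sqrt(2)/2) = 14*(-15*(-1/(22 + (11 - 7))) + (-(22 + (11 - 7)))*sqrt(2)/2) = 14*(-15*(-1/(22 + 4)) + (-(22 + 4))*sqrt(2)/2) = 14*(-15/((-1*26)) + (-1*26)*sqrt(2)/2) = 14*(-15/(-26) + (1/2)*(-26)*sqrt(2)) = 14*(-15*(-1/26) - 13*sqrt(2)) = 14*(15/26 - 13*sqrt(2)) = 105/13 - 182*sqrt(2)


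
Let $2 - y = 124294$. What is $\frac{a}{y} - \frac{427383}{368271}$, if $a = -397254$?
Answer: $\frac{5176491111}{2542952174} \approx 2.0356$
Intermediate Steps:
$y = -124292$ ($y = 2 - 124294 = -124292$)
$\frac{a}{y} - \frac{427383}{368271} = - \frac{397254}{-124292} - \frac{427383}{368271} = \left(-397254\right) \left(- \frac{1}{124292}\right) - \frac{47487}{40919} = \frac{198627}{62146} - \frac{47487}{40919} = \frac{5176491111}{2542952174}$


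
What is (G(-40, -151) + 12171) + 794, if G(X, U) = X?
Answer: 12925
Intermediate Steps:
(G(-40, -151) + 12171) + 794 = (-40 + 12171) + 794 = 12131 + 794 = 12925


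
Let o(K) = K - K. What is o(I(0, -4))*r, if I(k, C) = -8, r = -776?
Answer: 0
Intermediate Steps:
o(K) = 0
o(I(0, -4))*r = 0*(-776) = 0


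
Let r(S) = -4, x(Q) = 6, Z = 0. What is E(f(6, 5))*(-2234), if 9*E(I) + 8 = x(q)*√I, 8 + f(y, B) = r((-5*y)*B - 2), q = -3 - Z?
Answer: 17872/9 - 8936*I*√3/3 ≈ 1985.8 - 5159.2*I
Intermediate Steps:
q = -3 (q = -3 - 1*0 = -3 + 0 = -3)
f(y, B) = -12 (f(y, B) = -8 - 4 = -12)
E(I) = -8/9 + 2*√I/3 (E(I) = -8/9 + (6*√I)/9 = -8/9 + 2*√I/3)
E(f(6, 5))*(-2234) = (-8/9 + 2*√(-12)/3)*(-2234) = (-8/9 + 2*(2*I*√3)/3)*(-2234) = (-8/9 + 4*I*√3/3)*(-2234) = 17872/9 - 8936*I*√3/3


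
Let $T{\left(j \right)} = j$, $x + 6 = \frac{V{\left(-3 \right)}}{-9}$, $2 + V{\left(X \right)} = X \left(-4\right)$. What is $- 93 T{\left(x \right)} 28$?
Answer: $\frac{55552}{3} \approx 18517.0$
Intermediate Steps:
$V{\left(X \right)} = -2 - 4 X$ ($V{\left(X \right)} = -2 + X \left(-4\right) = -2 - 4 X$)
$x = - \frac{64}{9}$ ($x = -6 + \frac{-2 - -12}{-9} = -6 + \left(-2 + 12\right) \left(- \frac{1}{9}\right) = -6 + 10 \left(- \frac{1}{9}\right) = -6 - \frac{10}{9} = - \frac{64}{9} \approx -7.1111$)
$- 93 T{\left(x \right)} 28 = \left(-93\right) \left(- \frac{64}{9}\right) 28 = \frac{1984}{3} \cdot 28 = \frac{55552}{3}$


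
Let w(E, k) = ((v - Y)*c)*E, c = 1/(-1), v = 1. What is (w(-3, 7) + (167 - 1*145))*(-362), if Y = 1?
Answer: -7964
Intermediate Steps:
c = -1
w(E, k) = 0 (w(E, k) = ((1 - 1*1)*(-1))*E = ((1 - 1)*(-1))*E = (0*(-1))*E = 0*E = 0)
(w(-3, 7) + (167 - 1*145))*(-362) = (0 + (167 - 1*145))*(-362) = (0 + (167 - 145))*(-362) = (0 + 22)*(-362) = 22*(-362) = -7964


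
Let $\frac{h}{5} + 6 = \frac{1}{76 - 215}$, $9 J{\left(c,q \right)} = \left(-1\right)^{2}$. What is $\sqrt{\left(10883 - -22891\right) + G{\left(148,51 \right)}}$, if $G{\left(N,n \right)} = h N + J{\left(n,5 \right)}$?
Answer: $\frac{\sqrt{5099953507}}{417} \approx 171.26$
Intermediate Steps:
$J{\left(c,q \right)} = \frac{1}{9}$ ($J{\left(c,q \right)} = \frac{\left(-1\right)^{2}}{9} = \frac{1}{9} \cdot 1 = \frac{1}{9}$)
$h = - \frac{4175}{139}$ ($h = -30 + \frac{5}{76 - 215} = -30 + \frac{5}{-139} = -30 + 5 \left(- \frac{1}{139}\right) = -30 - \frac{5}{139} = - \frac{4175}{139} \approx -30.036$)
$G{\left(N,n \right)} = \frac{1}{9} - \frac{4175 N}{139}$ ($G{\left(N,n \right)} = - \frac{4175 N}{139} + \frac{1}{9} = \frac{1}{9} - \frac{4175 N}{139}$)
$\sqrt{\left(10883 - -22891\right) + G{\left(148,51 \right)}} = \sqrt{\left(10883 - -22891\right) + \left(\frac{1}{9} - \frac{617900}{139}\right)} = \sqrt{\left(10883 + 22891\right) + \left(\frac{1}{9} - \frac{617900}{139}\right)} = \sqrt{33774 - \frac{5560961}{1251}} = \sqrt{\frac{36690313}{1251}} = \frac{\sqrt{5099953507}}{417}$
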